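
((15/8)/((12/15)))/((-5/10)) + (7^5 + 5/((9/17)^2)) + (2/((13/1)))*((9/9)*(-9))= 283362593/16848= 16818.77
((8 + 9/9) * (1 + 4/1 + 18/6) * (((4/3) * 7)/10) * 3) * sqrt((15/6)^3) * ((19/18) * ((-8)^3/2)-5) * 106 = -7351736 * sqrt(10) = -23248230.52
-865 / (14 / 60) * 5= -129750 / 7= -18535.71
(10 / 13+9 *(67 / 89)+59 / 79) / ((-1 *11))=-757854 / 1005433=-0.75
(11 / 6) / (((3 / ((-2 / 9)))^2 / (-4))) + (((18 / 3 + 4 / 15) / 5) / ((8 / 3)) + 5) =1187489 / 218700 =5.43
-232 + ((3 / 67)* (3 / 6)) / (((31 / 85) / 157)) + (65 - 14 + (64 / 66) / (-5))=-117586363 / 685410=-171.56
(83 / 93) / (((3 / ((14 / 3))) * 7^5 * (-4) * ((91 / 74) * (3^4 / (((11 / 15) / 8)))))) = -33781 / 1777564119240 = -0.00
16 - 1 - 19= -4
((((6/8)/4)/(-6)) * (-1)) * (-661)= -661/32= -20.66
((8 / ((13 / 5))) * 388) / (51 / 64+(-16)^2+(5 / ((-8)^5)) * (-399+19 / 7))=4.65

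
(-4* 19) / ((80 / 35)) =-133 / 4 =-33.25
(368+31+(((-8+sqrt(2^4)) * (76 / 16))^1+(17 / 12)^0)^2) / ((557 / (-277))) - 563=-513862 / 557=-922.55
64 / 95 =0.67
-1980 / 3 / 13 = -660 / 13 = -50.77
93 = 93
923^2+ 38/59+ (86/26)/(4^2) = 851929.85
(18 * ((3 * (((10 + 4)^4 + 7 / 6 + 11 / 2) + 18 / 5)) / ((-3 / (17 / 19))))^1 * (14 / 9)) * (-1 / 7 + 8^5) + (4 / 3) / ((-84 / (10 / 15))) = -113277848229038 / 3591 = -31544931280.71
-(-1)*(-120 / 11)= -120 / 11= -10.91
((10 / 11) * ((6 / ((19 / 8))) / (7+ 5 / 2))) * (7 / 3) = 2240 / 3971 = 0.56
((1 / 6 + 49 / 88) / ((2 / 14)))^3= 2389979753 / 18399744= 129.89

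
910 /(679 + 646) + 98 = 26152 /265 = 98.69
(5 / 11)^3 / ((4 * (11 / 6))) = 375 / 29282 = 0.01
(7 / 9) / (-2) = -7 / 18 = -0.39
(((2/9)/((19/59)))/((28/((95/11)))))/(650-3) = 295/896742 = 0.00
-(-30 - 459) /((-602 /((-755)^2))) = -463026.95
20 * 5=100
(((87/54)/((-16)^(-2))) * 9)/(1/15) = 55680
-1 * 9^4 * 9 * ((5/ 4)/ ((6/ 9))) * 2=-885735/ 4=-221433.75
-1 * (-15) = 15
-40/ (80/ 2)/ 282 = -1/ 282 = -0.00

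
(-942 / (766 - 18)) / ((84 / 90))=-1.35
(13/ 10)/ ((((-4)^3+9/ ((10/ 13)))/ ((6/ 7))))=-78/ 3661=-0.02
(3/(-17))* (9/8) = -0.20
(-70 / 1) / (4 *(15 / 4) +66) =-0.86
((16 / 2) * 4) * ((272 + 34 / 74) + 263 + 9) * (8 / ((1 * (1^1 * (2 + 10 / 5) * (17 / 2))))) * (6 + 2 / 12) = 25280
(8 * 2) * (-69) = -1104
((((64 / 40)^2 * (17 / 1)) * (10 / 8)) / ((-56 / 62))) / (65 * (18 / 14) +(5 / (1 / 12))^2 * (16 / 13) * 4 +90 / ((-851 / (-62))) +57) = -5830201 / 1729858215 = -0.00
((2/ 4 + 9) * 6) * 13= 741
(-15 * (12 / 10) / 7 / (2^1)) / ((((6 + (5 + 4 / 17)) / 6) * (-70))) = 459 / 46795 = 0.01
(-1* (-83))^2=6889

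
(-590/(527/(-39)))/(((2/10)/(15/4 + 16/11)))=13173225/11594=1136.21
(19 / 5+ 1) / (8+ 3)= 24 / 55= 0.44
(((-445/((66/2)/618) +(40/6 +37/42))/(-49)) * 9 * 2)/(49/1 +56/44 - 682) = -4.84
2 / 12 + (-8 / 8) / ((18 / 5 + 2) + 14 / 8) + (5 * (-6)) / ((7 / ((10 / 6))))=-697 / 98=-7.11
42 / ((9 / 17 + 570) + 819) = 119 / 3937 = 0.03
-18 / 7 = -2.57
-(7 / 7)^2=-1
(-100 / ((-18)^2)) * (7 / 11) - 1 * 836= -836.20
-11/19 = -0.58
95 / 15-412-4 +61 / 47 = -57580 / 141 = -408.37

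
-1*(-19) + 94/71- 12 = 591/71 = 8.32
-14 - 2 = -16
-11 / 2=-5.50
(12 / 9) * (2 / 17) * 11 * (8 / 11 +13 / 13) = 152 / 51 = 2.98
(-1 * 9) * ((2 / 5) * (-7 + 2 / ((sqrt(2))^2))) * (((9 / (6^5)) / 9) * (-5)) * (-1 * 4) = 1 / 18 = 0.06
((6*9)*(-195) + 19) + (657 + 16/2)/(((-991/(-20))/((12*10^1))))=-8820401/991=-8900.51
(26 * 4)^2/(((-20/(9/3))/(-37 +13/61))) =59683.04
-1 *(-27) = 27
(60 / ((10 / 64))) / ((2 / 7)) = 1344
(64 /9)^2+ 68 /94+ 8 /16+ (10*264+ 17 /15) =102519641 /38070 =2692.92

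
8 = 8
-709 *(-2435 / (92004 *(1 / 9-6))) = -5179245 / 1625404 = -3.19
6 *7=42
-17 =-17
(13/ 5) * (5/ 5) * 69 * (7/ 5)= 251.16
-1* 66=-66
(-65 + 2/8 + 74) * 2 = 37/2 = 18.50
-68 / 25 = -2.72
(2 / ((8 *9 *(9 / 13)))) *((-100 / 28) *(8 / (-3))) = 650 / 1701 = 0.38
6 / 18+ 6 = 19 / 3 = 6.33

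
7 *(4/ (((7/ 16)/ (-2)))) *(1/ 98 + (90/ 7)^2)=-1036864/ 49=-21160.49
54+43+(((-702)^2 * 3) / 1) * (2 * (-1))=-2956727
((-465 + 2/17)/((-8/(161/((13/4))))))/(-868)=-181769/54808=-3.32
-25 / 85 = -5 / 17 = -0.29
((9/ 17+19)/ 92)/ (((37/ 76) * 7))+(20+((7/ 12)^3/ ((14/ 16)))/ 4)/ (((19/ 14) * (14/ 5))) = 8878004633/ 1662431904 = 5.34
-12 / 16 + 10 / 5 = 5 / 4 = 1.25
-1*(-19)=19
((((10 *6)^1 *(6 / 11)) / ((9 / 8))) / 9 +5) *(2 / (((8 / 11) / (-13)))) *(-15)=52975 / 12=4414.58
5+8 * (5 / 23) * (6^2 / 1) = 1555 / 23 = 67.61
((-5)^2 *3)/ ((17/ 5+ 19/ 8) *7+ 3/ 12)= 3000/ 1627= 1.84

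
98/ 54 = 1.81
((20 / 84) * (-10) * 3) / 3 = -50 / 21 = -2.38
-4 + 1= -3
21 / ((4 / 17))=357 / 4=89.25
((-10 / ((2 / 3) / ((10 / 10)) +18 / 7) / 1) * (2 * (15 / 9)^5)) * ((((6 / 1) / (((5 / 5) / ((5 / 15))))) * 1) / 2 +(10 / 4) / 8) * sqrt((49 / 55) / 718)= -1071875 * sqrt(39490) / 58002912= -3.67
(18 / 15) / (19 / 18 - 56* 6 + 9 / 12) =-216 / 60155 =-0.00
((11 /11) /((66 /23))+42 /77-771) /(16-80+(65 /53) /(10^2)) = 26938310 /2238291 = 12.04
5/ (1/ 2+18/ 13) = 130/ 49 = 2.65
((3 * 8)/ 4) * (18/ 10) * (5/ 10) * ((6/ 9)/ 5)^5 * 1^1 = 32/ 140625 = 0.00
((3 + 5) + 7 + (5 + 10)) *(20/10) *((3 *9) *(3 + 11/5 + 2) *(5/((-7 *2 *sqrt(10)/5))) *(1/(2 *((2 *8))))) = -3645 *sqrt(10)/56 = -205.83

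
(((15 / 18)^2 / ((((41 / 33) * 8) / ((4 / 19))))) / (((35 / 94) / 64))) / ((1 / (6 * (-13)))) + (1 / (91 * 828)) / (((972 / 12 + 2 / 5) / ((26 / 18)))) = -465932594735 / 2362678956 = -197.21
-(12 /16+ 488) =-1955 /4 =-488.75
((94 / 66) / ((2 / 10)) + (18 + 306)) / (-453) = -10927 / 14949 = -0.73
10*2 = 20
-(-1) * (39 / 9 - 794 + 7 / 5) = -11824 / 15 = -788.27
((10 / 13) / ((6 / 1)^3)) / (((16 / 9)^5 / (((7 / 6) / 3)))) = 8505 / 109051904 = 0.00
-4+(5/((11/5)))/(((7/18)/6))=2392/77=31.06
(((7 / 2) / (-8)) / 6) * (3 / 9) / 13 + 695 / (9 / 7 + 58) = 3642331 / 310752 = 11.72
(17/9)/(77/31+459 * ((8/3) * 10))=527/3415653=0.00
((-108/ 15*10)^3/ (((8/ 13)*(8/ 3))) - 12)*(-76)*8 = 138295680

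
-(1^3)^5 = -1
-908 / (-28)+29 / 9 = 2246 / 63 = 35.65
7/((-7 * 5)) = -1/5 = -0.20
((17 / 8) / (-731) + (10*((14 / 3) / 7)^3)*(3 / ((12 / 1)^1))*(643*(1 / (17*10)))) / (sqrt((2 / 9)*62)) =441925*sqrt(31) / 3263184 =0.75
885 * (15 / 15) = 885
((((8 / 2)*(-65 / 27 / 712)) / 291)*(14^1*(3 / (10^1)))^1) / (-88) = 91 / 41024016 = 0.00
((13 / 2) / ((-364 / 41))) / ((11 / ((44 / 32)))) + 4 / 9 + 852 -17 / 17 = 851.35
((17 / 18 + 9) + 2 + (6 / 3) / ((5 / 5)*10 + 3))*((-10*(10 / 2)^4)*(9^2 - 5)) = -672362500 / 117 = -5746688.03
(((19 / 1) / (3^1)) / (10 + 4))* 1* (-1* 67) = -1273 / 42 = -30.31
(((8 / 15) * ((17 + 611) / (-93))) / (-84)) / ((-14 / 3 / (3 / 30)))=-314 / 341775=-0.00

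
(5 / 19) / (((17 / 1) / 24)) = 120 / 323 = 0.37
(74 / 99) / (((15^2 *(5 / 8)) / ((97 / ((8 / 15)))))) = 7178 / 7425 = 0.97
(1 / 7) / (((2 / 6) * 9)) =1 / 21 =0.05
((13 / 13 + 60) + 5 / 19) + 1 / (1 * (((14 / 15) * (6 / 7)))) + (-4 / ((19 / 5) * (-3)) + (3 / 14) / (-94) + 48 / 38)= 2405069 / 37506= 64.12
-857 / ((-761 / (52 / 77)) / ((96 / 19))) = 4278144 / 1113343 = 3.84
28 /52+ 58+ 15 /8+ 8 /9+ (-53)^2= 2686603 /936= 2870.30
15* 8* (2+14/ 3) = 800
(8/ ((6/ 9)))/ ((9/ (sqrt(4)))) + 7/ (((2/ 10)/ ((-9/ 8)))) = -36.71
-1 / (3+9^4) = -1 / 6564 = -0.00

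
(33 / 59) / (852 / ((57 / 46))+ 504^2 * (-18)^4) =627 / 29892120004312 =0.00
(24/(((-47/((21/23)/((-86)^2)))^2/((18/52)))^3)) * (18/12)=562711519881/1147613454500839400437728057297134575333842944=0.00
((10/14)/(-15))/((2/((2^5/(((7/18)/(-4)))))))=384/49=7.84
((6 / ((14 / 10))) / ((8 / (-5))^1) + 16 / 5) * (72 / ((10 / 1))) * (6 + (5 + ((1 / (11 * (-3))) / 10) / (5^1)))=3974631 / 96250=41.29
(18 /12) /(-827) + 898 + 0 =1485289 /1654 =898.00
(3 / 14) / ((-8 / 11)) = -33 / 112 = -0.29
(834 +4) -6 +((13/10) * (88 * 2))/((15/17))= 81848/75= 1091.31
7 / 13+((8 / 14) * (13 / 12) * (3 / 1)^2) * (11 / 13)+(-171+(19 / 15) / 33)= -7464356 / 45045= -165.71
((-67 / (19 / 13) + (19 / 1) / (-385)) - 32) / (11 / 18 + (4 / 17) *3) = -174351456 / 2947945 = -59.14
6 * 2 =12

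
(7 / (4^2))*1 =7 / 16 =0.44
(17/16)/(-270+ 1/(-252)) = -0.00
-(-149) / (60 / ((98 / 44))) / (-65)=-7301 / 85800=-0.09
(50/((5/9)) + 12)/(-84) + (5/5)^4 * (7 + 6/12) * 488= 51223/14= 3658.79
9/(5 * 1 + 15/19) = 171/110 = 1.55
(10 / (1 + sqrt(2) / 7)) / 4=245 / 94 - 35 * sqrt(2) / 94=2.08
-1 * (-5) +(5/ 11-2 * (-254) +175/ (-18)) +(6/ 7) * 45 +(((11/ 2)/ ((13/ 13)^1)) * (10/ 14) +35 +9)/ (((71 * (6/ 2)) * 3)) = 8895554/ 16401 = 542.38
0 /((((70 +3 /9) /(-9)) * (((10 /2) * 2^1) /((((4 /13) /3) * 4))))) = 0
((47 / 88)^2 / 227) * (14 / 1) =15463 / 878944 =0.02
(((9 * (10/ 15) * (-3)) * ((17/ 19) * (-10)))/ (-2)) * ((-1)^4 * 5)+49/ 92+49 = -617217/ 1748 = -353.10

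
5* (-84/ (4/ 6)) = -630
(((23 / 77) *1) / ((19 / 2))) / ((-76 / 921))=-21183 / 55594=-0.38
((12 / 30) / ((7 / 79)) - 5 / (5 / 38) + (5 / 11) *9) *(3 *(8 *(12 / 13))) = -3259296 / 5005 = -651.21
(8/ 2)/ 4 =1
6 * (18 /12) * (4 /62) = 18 /31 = 0.58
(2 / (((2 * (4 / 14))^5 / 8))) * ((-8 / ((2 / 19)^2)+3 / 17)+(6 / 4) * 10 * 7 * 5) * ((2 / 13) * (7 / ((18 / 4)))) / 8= -196826777 / 127296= -1546.21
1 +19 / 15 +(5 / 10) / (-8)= 529 / 240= 2.20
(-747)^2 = 558009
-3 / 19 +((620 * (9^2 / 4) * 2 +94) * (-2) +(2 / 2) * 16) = -957451 / 19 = -50392.16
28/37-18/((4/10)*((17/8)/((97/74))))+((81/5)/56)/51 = -4754521/176120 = -27.00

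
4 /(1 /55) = 220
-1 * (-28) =28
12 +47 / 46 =13.02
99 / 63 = 11 / 7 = 1.57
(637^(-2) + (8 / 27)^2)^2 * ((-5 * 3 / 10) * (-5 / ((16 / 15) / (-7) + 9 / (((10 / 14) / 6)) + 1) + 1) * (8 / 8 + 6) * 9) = -2529817100429646775 / 3716244203230210743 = -0.68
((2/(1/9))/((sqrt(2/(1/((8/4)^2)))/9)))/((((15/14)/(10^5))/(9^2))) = 433003908.53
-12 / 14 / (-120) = 1 / 140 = 0.01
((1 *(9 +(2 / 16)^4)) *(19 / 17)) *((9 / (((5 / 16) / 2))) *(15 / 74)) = 18911745 / 161024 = 117.45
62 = 62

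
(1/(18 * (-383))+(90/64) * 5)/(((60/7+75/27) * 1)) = 5428913/8763040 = 0.62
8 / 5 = 1.60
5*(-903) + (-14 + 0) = -4529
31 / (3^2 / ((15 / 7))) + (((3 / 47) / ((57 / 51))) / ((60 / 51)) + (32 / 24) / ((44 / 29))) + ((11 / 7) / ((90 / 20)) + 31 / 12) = 34781864 / 3094245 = 11.24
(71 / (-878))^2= 5041 / 770884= 0.01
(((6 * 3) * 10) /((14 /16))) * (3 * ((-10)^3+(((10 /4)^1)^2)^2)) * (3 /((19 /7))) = -12453750 /19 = -655460.53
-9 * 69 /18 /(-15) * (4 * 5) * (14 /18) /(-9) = -322 /81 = -3.98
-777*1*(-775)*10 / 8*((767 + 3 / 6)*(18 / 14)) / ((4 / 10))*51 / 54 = 56120559375 / 32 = 1753767480.47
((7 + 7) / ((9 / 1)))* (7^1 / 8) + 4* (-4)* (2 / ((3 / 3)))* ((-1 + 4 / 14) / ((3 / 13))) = 100.41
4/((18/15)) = 10/3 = 3.33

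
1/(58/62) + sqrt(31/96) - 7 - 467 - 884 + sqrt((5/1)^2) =-39206/29 + sqrt(186)/24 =-1351.36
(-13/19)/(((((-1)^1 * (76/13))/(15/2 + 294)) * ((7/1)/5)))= 509535/20216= 25.20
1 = 1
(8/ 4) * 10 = 20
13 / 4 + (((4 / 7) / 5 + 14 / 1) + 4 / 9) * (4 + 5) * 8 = 147207 / 140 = 1051.48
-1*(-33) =33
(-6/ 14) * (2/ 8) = -3/ 28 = -0.11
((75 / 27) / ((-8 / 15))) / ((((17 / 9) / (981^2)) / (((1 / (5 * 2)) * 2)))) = -72177075 / 136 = -530713.79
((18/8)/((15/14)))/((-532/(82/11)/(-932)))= 28659/1045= 27.42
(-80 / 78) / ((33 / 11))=-40 / 117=-0.34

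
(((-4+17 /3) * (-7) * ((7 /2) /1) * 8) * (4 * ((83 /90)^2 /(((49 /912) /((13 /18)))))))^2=2964873938830336 /13286025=223157335.53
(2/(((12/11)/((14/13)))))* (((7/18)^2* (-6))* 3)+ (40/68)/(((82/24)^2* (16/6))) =-107441941/20061054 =-5.36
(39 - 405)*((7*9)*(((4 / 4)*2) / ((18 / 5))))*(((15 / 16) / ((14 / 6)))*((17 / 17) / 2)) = -41175 / 16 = -2573.44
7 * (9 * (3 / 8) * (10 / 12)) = 315 / 16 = 19.69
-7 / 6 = -1.17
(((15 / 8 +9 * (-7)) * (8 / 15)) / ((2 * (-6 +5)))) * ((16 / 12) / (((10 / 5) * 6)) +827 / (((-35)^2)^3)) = 1.81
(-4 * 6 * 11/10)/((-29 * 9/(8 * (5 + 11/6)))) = 7216/1305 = 5.53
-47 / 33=-1.42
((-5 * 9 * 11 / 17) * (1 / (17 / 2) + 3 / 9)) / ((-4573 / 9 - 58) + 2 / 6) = 34155 / 1471588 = 0.02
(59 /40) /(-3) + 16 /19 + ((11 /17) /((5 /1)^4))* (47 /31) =52869877 /150195000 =0.35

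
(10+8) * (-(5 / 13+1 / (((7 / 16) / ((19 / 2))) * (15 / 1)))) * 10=-329.80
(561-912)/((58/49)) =-17199/58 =-296.53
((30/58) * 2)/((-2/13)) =-195/29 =-6.72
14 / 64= 0.22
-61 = -61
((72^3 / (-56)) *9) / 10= -209952 / 35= -5998.63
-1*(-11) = 11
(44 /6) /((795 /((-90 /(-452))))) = 11 /5989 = 0.00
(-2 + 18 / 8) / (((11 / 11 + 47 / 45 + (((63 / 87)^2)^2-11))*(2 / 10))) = -159138225 / 1105130392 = -0.14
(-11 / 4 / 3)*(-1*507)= 1859 / 4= 464.75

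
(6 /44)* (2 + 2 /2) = 0.41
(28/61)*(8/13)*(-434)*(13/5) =-97216/305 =-318.74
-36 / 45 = -4 / 5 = -0.80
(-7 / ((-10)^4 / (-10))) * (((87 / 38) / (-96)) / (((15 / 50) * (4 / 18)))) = -609 / 243200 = -0.00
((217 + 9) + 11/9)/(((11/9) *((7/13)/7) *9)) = 26585/99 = 268.54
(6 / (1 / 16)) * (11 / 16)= 66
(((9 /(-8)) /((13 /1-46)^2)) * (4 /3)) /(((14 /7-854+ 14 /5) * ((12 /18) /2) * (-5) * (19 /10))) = -5 /9761554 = -0.00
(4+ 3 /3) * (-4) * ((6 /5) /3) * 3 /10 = -12 /5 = -2.40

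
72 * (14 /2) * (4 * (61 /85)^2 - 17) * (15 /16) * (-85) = 20400849 /34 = 600024.97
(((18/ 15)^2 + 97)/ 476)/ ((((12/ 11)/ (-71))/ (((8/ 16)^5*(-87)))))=55739189/ 1523200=36.59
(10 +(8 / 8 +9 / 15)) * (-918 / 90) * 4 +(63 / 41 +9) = -474312 / 1025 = -462.74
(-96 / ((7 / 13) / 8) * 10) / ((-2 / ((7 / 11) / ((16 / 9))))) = 28080 / 11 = 2552.73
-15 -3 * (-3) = -6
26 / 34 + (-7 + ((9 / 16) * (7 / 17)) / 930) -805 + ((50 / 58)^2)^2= -48347444511259 / 59637933920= -810.68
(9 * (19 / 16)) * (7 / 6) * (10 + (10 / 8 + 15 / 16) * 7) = 161595 / 512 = 315.62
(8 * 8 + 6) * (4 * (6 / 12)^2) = 70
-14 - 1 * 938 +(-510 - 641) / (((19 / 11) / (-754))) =9528306 / 19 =501489.79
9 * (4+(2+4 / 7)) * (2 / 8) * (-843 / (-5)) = 174501 / 70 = 2492.87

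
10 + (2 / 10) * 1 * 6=56 / 5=11.20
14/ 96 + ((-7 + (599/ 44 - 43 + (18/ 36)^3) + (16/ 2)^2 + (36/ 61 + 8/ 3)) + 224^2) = 539023869/ 10736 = 50207.14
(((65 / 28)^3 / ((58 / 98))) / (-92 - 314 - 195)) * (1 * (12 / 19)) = -823875 / 37088912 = -0.02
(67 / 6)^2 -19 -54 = 1861 / 36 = 51.69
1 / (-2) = -1 / 2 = -0.50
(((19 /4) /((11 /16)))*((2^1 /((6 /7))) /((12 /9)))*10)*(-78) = -103740 /11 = -9430.91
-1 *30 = -30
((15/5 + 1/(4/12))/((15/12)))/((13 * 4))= 0.09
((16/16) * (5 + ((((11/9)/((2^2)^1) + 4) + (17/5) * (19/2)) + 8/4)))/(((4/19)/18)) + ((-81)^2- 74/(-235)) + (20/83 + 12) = 1607497687/156040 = 10301.83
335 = 335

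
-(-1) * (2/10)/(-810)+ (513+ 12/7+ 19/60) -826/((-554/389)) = 17198272657/15705900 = 1095.02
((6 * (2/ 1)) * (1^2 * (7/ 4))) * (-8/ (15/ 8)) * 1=-89.60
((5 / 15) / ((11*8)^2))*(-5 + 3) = -1 / 11616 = -0.00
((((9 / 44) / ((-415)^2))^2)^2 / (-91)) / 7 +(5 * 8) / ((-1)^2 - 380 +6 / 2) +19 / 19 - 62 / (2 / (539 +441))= -2999216140670994511940327254600308367 / 98726279267761536877385900000000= -30379.11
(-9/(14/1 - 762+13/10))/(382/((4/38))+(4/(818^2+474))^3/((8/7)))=29627166252540315/8920325965884561700559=0.00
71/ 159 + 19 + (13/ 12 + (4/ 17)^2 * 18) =3956641/ 183804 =21.53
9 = 9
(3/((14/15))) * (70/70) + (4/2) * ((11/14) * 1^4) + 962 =966.79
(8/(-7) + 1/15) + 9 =832/105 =7.92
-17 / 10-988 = -9897 / 10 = -989.70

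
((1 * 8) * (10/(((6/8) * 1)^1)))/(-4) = -80/3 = -26.67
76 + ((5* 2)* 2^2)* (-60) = -2324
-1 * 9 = -9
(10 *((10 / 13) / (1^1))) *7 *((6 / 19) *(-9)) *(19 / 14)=-2700 / 13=-207.69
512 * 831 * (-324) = -137852928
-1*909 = -909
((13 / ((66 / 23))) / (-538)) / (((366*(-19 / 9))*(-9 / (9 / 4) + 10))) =0.00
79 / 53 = 1.49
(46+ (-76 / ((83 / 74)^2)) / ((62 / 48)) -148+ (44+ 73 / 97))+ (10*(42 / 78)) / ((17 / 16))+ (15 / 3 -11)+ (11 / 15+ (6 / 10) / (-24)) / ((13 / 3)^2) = -104.91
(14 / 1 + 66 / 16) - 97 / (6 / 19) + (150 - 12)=-3625 / 24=-151.04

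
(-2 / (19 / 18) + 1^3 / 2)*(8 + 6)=-371 / 19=-19.53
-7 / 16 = -0.44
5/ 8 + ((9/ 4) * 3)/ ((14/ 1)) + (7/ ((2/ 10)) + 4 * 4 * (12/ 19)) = 24585/ 532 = 46.21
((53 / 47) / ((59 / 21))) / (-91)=-159 / 36049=-0.00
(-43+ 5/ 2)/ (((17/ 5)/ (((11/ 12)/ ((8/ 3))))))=-4.09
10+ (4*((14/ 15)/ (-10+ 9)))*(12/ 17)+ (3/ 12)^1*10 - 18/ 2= 147/ 170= 0.86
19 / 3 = 6.33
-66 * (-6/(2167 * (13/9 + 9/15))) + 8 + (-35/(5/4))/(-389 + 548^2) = 1570379661/194130695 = 8.09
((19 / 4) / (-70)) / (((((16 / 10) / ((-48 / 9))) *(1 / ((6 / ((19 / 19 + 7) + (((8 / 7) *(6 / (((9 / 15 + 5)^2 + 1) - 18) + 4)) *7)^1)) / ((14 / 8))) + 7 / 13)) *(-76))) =-4667 / 20667808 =-0.00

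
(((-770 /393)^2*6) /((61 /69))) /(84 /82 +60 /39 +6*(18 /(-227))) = 235702567100 /18881510377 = 12.48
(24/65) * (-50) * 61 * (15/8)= -2111.54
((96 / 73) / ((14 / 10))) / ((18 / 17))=1360 / 1533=0.89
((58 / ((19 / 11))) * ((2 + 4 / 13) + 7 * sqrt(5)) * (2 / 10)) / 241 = 3828 / 59527 + 4466 * sqrt(5) / 22895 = 0.50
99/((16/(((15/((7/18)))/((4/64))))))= 26730/7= 3818.57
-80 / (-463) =80 / 463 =0.17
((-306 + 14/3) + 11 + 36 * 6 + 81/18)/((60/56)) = -2933/45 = -65.18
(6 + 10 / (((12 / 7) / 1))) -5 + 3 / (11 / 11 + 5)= 22 / 3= 7.33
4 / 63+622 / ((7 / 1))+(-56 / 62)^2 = 5432914 / 60543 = 89.74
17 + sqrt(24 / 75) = 2 * sqrt(2) / 5 + 17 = 17.57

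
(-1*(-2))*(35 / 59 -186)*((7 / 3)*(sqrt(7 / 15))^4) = -7504154 / 39825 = -188.43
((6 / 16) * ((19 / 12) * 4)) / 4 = 19 / 32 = 0.59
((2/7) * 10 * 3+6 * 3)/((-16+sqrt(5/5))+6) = -62/21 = -2.95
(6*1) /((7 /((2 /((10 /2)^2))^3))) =48 /109375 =0.00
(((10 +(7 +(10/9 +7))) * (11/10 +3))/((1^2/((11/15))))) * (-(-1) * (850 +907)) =89541991/675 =132654.80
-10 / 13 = -0.77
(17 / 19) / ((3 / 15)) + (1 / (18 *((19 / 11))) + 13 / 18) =298 / 57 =5.23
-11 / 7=-1.57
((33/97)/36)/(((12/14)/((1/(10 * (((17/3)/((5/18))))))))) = 77/1424736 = 0.00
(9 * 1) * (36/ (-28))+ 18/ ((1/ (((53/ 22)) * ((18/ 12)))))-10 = 6695/ 154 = 43.47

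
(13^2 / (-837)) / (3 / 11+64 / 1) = -1859 / 591759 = -0.00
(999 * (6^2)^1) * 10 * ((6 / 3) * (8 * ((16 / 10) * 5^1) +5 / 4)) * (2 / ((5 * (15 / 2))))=12515472 / 5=2503094.40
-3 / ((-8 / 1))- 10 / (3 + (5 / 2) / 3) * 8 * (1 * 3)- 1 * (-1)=-11267 / 184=-61.23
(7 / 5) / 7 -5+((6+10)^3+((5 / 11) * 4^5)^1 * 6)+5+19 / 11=378986 / 55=6890.65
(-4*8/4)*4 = -32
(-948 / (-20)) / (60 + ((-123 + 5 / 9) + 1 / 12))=-8532 / 11225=-0.76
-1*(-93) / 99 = 31 / 33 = 0.94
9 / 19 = 0.47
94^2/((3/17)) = 150212/3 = 50070.67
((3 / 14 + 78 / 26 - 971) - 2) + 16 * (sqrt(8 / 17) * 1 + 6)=-12233 / 14 + 32 * sqrt(34) / 17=-862.81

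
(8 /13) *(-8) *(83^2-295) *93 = -3019037.54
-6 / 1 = -6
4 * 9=36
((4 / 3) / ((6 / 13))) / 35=0.08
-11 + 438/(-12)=-95/2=-47.50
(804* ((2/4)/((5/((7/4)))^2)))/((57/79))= 259357/3800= 68.25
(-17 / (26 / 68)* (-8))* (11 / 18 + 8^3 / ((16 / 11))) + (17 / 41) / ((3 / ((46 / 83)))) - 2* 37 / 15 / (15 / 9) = 1248384309076 / 9953775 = 125418.18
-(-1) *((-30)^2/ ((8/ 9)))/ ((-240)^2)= 9/ 512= 0.02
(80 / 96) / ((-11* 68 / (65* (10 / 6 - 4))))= 2275 / 13464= 0.17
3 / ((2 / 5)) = 15 / 2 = 7.50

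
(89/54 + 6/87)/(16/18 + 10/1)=2689/17052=0.16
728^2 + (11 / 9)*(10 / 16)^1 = 38158903 / 72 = 529984.76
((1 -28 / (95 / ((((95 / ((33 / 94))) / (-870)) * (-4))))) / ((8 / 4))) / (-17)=-9091 / 488070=-0.02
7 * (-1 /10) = -7 /10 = -0.70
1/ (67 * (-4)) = -1/ 268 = -0.00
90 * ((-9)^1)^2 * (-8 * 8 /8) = -58320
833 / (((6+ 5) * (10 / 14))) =5831 / 55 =106.02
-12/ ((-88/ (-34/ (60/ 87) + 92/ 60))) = -1433/ 220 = -6.51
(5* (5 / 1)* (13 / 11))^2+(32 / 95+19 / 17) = 170868604 / 195415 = 874.39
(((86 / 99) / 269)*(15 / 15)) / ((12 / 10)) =215 / 79893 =0.00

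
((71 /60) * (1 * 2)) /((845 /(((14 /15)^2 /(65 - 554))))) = -6958 /1394566875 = -0.00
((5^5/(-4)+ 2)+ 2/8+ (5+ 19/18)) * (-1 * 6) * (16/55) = 222608/165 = 1349.14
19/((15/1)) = 19/15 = 1.27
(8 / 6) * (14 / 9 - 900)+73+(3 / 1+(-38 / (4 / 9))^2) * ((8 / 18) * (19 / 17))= 1151080 / 459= 2507.80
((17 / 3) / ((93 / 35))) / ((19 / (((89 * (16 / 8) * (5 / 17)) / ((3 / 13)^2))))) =5264350 / 47709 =110.34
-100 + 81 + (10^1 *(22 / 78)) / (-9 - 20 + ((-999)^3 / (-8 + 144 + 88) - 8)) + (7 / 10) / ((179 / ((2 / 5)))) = -3305792428592474 / 174003394863675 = -19.00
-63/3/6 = -7/2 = -3.50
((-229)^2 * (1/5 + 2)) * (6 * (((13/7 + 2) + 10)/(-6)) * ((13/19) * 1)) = -727409111/665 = -1093848.29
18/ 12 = 3/ 2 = 1.50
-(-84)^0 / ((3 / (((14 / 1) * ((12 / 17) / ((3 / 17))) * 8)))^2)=-200704 / 9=-22300.44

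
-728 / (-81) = 8.99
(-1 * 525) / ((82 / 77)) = -40425 / 82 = -492.99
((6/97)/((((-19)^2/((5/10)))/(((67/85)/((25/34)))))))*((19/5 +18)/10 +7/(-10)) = 14874/109428125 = 0.00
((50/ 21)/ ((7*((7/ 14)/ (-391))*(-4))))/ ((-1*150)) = -391/ 882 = -0.44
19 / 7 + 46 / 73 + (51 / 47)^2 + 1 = 6233091 / 1128799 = 5.52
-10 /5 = -2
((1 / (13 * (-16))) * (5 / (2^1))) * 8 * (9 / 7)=-45 / 364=-0.12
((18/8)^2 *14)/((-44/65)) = -36855/352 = -104.70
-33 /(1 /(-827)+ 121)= -27291 /100066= -0.27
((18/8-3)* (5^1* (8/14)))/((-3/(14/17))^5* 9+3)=384160/1034537929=0.00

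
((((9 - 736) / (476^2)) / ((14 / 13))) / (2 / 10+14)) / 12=-47255 / 2702598528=-0.00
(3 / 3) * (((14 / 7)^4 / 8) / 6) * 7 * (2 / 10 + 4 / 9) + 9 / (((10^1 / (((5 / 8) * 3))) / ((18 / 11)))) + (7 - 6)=62549 / 11880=5.27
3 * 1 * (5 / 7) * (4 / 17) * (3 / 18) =10 / 119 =0.08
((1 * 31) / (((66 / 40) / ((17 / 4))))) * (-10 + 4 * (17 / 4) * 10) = 421600 / 33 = 12775.76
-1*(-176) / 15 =176 / 15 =11.73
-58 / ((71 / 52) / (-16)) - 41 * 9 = 22057 / 71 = 310.66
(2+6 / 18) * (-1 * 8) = -56 / 3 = -18.67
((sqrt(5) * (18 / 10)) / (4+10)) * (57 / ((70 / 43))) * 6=66177 * sqrt(5) / 2450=60.40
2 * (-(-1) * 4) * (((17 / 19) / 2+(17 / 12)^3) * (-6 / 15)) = -21607 / 2052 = -10.53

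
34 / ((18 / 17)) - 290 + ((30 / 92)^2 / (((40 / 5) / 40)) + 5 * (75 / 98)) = -236583689 / 933156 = -253.53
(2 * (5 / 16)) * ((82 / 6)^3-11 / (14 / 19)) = 4796255 / 3024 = 1586.06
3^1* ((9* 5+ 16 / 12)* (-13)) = -1807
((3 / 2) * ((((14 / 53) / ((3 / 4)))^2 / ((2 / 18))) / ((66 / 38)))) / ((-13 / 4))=-119168 / 401687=-0.30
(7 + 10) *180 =3060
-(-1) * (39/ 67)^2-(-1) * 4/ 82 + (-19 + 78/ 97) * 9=-2916698482/ 17852753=-163.38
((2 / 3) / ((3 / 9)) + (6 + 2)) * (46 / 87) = 460 / 87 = 5.29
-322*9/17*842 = -2440116/17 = -143536.24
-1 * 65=-65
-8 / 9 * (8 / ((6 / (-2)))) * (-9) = -64 / 3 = -21.33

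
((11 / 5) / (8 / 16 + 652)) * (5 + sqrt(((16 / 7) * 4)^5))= 22 / 1305 + 720896 * sqrt(7) / 2238075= 0.87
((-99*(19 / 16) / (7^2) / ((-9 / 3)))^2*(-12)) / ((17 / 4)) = -1179387 / 653072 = -1.81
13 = 13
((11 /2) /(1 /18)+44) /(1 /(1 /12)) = 143 /12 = 11.92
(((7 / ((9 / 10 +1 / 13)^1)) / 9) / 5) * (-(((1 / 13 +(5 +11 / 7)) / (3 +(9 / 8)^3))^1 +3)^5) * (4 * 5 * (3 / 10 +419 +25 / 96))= -44378363748430573025903720568289 / 17942545482253198307514468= -2473359.41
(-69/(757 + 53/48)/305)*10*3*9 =-178848/2219729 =-0.08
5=5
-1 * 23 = -23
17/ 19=0.89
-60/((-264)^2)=-5/5808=-0.00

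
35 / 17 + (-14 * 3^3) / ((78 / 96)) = -102361 / 221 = -463.17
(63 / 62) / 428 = 63 / 26536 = 0.00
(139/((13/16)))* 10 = 22240/13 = 1710.77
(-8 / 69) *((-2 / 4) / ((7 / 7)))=4 / 69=0.06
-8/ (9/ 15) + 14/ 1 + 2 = 8/ 3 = 2.67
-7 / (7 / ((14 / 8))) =-7 / 4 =-1.75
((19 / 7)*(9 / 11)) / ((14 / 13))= 2223 / 1078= 2.06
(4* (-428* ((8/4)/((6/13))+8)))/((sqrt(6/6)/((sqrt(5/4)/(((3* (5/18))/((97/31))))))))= -6144368* sqrt(5)/155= -88640.16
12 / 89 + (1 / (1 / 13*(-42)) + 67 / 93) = 63239 / 115878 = 0.55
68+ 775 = 843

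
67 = 67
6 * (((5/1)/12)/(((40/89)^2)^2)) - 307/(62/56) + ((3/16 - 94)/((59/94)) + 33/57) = -12985104735009/35585024000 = -364.90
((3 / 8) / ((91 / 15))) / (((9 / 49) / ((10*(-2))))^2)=85750 / 117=732.91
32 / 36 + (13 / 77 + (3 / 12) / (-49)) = 20425 / 19404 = 1.05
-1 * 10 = -10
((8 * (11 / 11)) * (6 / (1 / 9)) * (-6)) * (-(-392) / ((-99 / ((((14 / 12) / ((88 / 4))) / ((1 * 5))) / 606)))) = 10976 / 61105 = 0.18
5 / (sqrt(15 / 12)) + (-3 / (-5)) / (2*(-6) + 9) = -1 / 5 + 2*sqrt(5) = 4.27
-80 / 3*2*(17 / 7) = -2720 / 21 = -129.52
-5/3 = -1.67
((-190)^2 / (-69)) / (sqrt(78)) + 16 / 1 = 16 - 18050 * sqrt(78) / 2691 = -43.24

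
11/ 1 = 11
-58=-58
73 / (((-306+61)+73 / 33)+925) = 2409 / 22513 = 0.11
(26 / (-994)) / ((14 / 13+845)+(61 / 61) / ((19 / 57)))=-169 / 5485886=-0.00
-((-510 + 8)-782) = 1284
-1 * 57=-57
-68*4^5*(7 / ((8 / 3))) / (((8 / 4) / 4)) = -365568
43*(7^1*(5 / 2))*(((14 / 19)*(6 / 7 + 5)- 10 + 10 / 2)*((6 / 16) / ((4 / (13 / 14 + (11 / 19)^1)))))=-3362385 / 46208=-72.77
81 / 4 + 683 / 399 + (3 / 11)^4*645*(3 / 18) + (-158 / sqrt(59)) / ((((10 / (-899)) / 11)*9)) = 527078861 / 23367036 + 781231*sqrt(59) / 2655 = 2282.73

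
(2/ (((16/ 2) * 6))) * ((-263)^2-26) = 69143/ 24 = 2880.96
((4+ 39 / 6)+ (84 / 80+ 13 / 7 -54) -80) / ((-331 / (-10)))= -16883 / 4634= -3.64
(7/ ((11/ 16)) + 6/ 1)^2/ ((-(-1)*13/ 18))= 570312/ 1573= 362.56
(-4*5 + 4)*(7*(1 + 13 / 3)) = -1792 / 3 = -597.33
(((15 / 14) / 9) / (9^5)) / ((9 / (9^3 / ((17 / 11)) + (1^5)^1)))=2870 / 27103491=0.00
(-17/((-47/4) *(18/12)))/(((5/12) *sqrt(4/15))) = 4.48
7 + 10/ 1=17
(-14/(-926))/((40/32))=28/2315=0.01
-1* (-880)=880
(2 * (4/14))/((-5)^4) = 4/4375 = 0.00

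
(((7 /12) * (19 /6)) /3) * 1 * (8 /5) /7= 0.14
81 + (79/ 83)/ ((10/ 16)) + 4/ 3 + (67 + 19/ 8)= 1526183/ 9960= 153.23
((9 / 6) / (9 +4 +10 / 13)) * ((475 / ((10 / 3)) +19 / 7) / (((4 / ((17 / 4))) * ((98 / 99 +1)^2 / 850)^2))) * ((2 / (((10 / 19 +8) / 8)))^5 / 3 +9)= 208262268653585624285039375 / 16046895149165513808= 12978352.93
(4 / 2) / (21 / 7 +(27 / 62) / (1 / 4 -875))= 216938 / 325353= 0.67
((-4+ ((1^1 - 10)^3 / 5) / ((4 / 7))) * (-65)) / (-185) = -67379 / 740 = -91.05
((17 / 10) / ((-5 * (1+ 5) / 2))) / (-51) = 1 / 450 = 0.00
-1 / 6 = -0.17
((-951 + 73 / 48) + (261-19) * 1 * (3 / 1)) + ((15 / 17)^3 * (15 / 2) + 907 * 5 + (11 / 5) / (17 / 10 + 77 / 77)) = 9163505177 / 2122416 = 4317.49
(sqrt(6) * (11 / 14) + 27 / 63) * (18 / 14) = 27 / 49 + 99 * sqrt(6) / 98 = 3.03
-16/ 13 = -1.23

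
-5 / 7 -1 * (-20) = 19.29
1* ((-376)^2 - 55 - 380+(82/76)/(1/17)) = 5356455/38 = 140959.34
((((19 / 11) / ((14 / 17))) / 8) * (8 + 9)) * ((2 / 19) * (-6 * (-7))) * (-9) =-7803 / 44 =-177.34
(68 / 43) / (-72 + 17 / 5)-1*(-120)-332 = -3127128 / 14749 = -212.02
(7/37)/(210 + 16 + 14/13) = 91/109224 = 0.00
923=923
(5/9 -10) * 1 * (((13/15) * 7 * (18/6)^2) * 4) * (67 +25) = -569296/3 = -189765.33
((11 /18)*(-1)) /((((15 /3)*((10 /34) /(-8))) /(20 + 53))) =54604 /225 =242.68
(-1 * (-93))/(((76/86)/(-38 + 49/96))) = -4797467/1216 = -3945.29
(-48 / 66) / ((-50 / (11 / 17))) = 4 / 425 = 0.01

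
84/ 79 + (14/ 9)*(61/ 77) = 17954/ 7821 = 2.30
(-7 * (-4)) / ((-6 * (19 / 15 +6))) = -70 / 109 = -0.64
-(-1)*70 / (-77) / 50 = -1 / 55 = -0.02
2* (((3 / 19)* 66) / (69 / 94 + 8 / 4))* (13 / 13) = 37224 / 4883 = 7.62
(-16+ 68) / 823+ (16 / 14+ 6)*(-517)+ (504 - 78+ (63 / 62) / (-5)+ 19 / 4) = -3262.25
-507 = -507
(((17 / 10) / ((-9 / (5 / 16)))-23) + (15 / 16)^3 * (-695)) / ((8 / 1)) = -21960673 / 294912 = -74.47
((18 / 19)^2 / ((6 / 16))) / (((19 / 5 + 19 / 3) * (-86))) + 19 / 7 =5598133 / 2064559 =2.71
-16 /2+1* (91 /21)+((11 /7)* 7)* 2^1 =55 /3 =18.33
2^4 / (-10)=-8 / 5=-1.60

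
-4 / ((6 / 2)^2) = -0.44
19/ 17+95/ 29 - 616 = -611.61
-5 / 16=-0.31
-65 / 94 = -0.69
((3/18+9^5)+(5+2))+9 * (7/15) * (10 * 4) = 355345/6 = 59224.17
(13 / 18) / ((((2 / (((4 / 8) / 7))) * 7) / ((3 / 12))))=0.00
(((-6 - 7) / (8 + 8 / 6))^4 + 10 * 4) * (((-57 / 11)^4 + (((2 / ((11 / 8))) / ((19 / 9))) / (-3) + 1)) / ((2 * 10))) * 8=540087249071911 / 42746097856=12634.77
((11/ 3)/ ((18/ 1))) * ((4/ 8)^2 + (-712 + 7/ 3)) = -93643/ 648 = -144.51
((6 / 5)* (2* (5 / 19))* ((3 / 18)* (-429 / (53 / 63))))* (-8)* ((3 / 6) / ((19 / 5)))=1081080 / 19133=56.50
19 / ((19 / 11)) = 11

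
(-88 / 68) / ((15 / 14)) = -308 / 255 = -1.21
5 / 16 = 0.31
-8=-8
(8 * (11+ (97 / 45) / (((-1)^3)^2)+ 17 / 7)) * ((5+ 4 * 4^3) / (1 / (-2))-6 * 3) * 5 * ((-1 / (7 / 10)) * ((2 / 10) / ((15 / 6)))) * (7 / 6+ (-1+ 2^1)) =4084288 / 49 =83352.82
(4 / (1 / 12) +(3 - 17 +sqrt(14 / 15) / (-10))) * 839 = 28526 - 839 * sqrt(210) / 150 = 28444.94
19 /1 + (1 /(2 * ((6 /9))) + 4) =95 /4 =23.75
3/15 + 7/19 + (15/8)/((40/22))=4863/3040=1.60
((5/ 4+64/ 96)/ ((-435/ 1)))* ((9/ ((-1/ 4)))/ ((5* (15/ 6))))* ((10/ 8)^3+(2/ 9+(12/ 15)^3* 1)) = 4450247/ 130500000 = 0.03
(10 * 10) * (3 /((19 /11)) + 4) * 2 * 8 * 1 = 174400 /19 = 9178.95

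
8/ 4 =2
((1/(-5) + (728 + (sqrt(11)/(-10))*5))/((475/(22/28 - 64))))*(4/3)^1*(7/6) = -71567/475 + 59*sqrt(11)/570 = -150.32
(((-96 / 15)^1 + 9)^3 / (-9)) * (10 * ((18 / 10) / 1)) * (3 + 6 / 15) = -74698 / 625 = -119.52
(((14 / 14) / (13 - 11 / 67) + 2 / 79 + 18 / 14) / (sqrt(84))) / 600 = 660551 * sqrt(21) / 11984616000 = 0.00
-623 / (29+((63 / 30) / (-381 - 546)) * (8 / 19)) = -18288165 / 851267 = -21.48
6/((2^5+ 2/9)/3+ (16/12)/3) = 0.54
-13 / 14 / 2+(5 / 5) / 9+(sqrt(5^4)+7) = 7975 / 252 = 31.65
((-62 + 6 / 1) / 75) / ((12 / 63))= -98 / 25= -3.92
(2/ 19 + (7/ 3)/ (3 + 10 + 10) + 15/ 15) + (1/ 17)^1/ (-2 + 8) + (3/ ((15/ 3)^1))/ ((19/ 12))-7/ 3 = -164449/ 222870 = -0.74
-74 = -74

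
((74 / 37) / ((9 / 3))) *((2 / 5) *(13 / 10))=26 / 75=0.35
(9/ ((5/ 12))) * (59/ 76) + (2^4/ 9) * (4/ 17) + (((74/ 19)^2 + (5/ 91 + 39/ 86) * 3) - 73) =-84546621479/ 2161267290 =-39.12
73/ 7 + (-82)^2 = 47141/ 7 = 6734.43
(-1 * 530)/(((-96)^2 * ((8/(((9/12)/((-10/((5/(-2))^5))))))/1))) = -0.05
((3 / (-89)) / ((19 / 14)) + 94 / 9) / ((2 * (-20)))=-19822 / 76095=-0.26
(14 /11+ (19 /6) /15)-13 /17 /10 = 11843 /8415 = 1.41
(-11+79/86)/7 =-867/602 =-1.44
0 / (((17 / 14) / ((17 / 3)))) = 0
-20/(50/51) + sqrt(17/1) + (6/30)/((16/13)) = -1619/80 + sqrt(17) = -16.11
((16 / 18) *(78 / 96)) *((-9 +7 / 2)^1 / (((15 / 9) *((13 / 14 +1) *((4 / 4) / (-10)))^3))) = 332.26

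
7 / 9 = 0.78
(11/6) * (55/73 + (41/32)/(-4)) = 14839/18688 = 0.79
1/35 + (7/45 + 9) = 2893/315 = 9.18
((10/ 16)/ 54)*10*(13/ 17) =325/ 3672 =0.09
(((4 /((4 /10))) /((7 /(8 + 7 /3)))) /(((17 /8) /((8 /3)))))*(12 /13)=79360 /4641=17.10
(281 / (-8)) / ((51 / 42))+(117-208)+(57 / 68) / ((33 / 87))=-22013 / 187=-117.72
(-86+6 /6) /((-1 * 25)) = 17 /5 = 3.40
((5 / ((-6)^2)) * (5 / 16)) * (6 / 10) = 5 / 192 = 0.03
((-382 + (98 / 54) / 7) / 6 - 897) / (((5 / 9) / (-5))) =155621 / 18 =8645.61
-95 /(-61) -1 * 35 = -2040 /61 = -33.44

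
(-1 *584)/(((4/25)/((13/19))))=-47450/19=-2497.37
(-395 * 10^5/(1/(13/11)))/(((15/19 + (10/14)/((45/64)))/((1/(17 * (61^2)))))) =-614659500000/1503682147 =-408.77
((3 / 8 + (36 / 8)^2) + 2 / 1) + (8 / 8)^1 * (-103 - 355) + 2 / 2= -3475 / 8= -434.38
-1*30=-30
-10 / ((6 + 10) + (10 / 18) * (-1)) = -90 / 139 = -0.65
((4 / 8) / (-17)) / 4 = -1 / 136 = -0.01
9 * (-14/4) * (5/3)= -105/2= -52.50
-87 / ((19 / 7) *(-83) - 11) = 0.37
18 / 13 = 1.38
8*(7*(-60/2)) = -1680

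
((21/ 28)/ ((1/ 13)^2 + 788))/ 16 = 169/ 2841024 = 0.00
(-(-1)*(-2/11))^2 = 4/121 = 0.03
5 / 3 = 1.67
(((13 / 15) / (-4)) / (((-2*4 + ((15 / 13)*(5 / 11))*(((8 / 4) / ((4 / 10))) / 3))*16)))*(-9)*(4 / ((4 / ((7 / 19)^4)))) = -13390377 / 42495071680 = -0.00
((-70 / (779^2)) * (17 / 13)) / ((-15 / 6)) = 476 / 7888933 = 0.00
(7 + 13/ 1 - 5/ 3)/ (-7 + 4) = -55/ 9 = -6.11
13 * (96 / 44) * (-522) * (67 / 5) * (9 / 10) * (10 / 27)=-3637296 / 55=-66132.65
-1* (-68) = 68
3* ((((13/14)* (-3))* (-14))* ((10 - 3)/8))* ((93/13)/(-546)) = -279/208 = -1.34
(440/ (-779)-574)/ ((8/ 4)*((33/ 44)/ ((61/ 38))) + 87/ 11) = -150165103/ 2311293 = -64.97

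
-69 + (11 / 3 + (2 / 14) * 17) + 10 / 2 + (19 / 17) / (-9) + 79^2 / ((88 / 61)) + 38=405843083 / 94248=4306.12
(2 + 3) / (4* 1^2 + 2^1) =5 / 6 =0.83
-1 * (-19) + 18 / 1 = 37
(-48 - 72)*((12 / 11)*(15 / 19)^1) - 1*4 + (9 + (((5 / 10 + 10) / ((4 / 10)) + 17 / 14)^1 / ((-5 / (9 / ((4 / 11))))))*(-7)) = 14266979 / 16720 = 853.29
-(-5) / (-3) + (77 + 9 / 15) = 1139 / 15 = 75.93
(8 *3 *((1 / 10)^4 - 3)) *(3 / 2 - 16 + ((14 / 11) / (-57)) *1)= 546311789 / 522500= 1045.57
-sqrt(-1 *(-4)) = -2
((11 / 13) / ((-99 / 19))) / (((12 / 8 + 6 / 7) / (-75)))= 6650 / 1287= 5.17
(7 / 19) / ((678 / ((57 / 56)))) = 1 / 1808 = 0.00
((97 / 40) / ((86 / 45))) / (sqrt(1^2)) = 873 / 688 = 1.27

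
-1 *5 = -5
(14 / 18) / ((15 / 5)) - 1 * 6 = -155 / 27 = -5.74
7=7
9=9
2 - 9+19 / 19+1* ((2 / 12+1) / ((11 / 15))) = -97 / 22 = -4.41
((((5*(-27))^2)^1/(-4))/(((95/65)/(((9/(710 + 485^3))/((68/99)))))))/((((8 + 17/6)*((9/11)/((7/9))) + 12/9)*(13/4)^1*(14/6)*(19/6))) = -964565415/823503059422999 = -0.00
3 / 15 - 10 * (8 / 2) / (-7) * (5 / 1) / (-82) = -213 / 1435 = -0.15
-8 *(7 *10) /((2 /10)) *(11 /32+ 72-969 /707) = -40142425 /202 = -198724.88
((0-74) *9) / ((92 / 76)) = -12654 / 23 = -550.17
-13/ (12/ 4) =-13/ 3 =-4.33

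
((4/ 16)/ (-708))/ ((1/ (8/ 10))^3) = -4/ 22125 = -0.00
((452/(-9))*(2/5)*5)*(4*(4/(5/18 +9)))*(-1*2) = 57856/167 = 346.44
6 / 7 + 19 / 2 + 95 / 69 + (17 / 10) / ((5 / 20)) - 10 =8.53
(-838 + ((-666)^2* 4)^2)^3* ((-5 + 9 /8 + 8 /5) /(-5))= 354815107358391509941677786672963266119 /25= 14192604294335660397667110000000000000.00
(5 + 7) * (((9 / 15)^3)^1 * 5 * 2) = 648 / 25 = 25.92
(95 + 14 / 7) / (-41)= -97 / 41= -2.37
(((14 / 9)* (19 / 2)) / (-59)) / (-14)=19 / 1062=0.02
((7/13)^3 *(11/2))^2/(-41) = -14235529/791596676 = -0.02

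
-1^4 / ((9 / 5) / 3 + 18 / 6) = -5 / 18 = -0.28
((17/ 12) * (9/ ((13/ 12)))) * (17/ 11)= 2601/ 143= 18.19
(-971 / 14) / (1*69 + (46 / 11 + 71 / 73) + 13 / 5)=-3898565 / 4314366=-0.90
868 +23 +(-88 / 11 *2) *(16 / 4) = 827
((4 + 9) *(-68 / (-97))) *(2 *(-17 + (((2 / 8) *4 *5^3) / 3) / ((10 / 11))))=152932 / 291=525.54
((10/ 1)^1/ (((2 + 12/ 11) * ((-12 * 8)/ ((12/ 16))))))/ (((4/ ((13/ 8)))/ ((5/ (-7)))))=3575/ 487424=0.01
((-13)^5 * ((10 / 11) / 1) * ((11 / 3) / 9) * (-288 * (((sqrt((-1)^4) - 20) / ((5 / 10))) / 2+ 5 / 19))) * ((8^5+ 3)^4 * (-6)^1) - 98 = 97567574666870049978757212858 / 19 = 5135135508782634209408274000.00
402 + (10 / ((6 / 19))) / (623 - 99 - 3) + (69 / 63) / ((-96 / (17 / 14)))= 5911981057 / 14704704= 402.05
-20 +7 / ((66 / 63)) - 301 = -6915 / 22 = -314.32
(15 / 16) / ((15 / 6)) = 3 / 8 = 0.38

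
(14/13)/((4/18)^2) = 567/26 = 21.81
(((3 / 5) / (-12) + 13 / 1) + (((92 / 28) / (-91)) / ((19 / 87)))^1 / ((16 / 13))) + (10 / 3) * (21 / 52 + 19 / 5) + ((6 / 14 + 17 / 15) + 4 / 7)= 5608399 / 193648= 28.96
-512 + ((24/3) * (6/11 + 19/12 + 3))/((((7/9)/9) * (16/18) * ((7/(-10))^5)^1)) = -4775374168/1294139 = -3690.00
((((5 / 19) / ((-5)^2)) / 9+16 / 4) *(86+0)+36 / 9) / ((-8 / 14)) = -1041691 / 1710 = -609.18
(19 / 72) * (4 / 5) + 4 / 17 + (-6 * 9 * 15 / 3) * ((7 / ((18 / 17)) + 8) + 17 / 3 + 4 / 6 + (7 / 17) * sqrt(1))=-8821567 / 1530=-5765.73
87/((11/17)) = 1479/11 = 134.45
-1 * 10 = -10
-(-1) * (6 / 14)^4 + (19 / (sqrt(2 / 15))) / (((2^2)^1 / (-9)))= 81 / 2401-171 * sqrt(30) / 8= -117.04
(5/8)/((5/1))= 1/8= 0.12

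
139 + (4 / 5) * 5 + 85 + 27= 255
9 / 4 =2.25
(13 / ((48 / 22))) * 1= 143 / 24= 5.96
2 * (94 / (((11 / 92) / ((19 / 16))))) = 20539 / 11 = 1867.18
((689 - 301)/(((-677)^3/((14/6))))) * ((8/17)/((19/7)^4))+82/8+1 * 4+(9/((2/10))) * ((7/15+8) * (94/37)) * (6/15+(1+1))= 3566978824729004051111/1526097587112077820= 2337.32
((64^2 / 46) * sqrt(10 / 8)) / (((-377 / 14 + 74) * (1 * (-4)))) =-3584 * sqrt(5) / 15157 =-0.53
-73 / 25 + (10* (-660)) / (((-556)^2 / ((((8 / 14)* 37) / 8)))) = -40255249 / 13524700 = -2.98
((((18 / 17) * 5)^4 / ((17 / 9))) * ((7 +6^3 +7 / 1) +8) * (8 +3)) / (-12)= -90731.13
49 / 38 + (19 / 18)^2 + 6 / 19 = 16741 / 6156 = 2.72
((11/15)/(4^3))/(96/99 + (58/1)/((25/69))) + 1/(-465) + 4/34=250593827/2168373120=0.12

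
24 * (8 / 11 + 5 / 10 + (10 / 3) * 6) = 5604 / 11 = 509.45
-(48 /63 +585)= -12301 /21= -585.76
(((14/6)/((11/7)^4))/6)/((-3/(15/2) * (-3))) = 84035/1581228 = 0.05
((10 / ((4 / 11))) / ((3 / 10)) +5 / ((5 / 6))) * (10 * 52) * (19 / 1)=2894840 / 3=964946.67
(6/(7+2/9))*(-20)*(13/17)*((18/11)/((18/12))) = -2592/187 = -13.86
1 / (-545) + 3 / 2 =1633 / 1090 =1.50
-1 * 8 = -8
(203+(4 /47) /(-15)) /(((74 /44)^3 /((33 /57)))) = 16762305208 /678496935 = 24.71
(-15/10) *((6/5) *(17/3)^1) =-51/5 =-10.20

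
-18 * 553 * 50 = -497700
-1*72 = -72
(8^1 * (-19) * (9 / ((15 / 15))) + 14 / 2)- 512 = -1873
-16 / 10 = -8 / 5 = -1.60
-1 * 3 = -3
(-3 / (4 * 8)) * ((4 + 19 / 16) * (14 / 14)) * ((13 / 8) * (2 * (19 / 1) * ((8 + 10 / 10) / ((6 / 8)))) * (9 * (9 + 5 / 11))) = -21587553 / 704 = -30664.14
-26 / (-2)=13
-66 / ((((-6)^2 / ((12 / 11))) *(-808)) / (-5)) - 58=-23437 / 404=-58.01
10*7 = 70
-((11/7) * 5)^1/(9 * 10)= -11/126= -0.09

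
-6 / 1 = -6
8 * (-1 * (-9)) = 72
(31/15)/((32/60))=31/8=3.88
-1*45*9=-405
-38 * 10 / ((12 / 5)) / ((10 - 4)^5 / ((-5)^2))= -11875 / 23328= -0.51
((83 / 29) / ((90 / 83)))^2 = 6.97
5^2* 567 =14175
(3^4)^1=81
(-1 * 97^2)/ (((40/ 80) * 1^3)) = -18818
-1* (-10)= 10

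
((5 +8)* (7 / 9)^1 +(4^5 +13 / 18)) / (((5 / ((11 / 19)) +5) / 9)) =682.99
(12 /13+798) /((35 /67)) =695862 /455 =1529.37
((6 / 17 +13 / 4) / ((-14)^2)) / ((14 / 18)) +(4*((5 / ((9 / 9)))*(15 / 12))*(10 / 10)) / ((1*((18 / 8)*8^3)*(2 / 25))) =80855 / 274176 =0.29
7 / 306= 0.02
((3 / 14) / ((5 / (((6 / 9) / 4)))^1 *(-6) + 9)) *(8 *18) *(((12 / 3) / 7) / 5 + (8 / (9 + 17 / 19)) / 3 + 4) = -173072 / 218785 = -0.79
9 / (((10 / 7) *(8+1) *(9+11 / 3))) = 21 / 380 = 0.06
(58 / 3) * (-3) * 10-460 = -1040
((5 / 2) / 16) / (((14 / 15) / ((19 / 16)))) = 0.20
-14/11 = -1.27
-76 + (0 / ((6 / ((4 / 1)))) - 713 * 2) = -1502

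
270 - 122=148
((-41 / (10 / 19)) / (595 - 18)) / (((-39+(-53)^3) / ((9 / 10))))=7011 / 8592453200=0.00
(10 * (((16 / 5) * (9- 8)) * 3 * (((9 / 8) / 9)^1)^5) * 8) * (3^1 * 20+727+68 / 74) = 87459 / 4736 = 18.47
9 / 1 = 9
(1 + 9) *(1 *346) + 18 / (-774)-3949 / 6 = 722867 / 258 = 2801.81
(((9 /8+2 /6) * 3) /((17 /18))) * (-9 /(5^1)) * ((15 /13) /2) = -8505 /1768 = -4.81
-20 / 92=-5 / 23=-0.22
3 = 3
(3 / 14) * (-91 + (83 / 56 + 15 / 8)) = -3681 / 196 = -18.78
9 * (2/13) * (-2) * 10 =-360/13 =-27.69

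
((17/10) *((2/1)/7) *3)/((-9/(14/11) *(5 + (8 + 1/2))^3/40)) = -2176/649539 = -0.00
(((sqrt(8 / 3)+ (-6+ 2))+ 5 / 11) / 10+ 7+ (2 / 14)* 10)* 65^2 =845* sqrt(6) / 3+ 5253365 / 154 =34802.70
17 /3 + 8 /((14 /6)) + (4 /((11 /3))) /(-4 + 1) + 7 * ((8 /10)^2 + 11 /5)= 28.61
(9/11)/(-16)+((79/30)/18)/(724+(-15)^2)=-1149559/22548240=-0.05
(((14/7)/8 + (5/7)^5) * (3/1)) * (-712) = -15649938/16807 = -931.16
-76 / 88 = -0.86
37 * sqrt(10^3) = 370 * sqrt(10) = 1170.04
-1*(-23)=23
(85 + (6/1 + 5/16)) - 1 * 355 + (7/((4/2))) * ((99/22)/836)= -220427/836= -263.67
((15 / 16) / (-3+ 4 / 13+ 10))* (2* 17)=663 / 152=4.36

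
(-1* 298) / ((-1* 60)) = 149 / 30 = 4.97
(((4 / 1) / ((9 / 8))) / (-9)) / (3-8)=32 / 405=0.08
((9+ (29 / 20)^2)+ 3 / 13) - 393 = -1984667 / 5200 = -381.67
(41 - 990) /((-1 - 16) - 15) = 949 /32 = 29.66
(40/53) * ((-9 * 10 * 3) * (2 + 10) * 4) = -518400/53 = -9781.13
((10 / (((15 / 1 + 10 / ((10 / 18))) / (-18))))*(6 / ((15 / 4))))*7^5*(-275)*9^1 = 363031200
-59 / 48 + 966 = 46309 / 48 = 964.77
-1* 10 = -10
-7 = -7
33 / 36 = 11 / 12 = 0.92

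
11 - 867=-856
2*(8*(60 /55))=192 /11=17.45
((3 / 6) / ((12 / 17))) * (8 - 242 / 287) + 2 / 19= 338609 / 65436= 5.17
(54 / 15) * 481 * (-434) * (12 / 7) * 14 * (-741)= 66824660448 / 5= 13364932089.60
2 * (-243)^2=118098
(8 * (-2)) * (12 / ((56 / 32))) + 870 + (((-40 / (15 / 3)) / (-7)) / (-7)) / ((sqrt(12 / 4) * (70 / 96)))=5322 / 7-128 * sqrt(3) / 1715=760.16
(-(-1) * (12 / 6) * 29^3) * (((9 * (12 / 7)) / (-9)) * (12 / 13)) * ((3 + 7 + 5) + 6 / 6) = -112384512 / 91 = -1234994.64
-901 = -901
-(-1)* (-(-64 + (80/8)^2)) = -36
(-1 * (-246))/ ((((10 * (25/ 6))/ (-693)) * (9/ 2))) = -113652/ 125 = -909.22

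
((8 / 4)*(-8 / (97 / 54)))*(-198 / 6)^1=28512 / 97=293.94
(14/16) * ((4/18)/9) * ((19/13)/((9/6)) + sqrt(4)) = 203/3159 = 0.06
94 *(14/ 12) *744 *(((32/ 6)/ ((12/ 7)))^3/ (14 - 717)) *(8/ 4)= -3582215168/ 512487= -6989.87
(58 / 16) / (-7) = -29 / 56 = -0.52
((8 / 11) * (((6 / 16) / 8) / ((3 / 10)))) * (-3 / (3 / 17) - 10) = -135 / 44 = -3.07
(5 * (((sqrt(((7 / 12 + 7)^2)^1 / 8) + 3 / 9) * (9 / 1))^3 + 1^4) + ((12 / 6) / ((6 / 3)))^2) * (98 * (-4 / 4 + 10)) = 1486987173 / 64 + 46944240525 * sqrt(2) / 1024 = 88067359.76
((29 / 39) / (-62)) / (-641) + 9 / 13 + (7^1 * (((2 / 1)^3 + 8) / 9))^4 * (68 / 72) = 691030731875605 / 30507429654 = 22651.23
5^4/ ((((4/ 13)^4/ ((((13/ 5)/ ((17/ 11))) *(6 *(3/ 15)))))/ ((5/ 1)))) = 1531583625/ 2176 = 703852.77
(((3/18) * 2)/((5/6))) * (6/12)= 1/5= 0.20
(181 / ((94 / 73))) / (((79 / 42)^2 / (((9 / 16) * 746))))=19561014081 / 1173308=16671.68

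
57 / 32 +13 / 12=275 / 96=2.86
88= 88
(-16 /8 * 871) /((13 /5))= -670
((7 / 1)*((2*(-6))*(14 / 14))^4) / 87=48384 / 29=1668.41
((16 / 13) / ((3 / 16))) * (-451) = -115456 / 39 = -2960.41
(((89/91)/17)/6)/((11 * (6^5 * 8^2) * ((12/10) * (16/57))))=8455/1625999671296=0.00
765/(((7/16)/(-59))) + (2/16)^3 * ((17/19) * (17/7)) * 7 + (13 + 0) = -103152.68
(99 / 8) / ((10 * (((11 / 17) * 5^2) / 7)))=1071 / 2000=0.54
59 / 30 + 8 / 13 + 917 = 358637 / 390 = 919.58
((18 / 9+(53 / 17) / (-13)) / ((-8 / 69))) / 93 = -8947 / 54808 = -0.16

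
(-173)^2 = 29929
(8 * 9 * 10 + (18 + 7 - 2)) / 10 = 74.30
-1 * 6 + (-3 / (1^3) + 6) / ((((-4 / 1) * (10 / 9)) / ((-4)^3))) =37.20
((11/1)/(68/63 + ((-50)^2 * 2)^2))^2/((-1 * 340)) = -480249/843412572828001572160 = -0.00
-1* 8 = -8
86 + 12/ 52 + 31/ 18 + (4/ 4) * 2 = 21049/ 234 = 89.95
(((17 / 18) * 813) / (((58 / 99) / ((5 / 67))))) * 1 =760155 / 7772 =97.81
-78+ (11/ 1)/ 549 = -42811/ 549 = -77.98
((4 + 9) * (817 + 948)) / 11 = 22945 / 11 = 2085.91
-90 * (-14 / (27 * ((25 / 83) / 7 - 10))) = -16268 / 3471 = -4.69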